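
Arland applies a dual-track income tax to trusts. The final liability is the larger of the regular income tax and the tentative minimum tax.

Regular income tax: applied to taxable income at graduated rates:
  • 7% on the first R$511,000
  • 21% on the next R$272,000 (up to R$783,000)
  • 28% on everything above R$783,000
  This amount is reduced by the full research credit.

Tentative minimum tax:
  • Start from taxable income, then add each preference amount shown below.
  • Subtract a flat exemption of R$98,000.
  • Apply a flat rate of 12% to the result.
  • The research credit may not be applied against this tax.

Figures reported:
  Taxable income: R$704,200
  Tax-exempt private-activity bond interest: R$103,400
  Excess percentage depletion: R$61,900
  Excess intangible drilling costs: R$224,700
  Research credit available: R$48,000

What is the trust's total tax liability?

Tentative minimum tax:
  Adjusted income: R$704,200 + R$103,400 + R$61,900 + R$224,700 = R$1,094,200
  Less exemption R$98,000 → base R$996,200
  R$996,200 × 12% = R$119,544

Regular income tax:
  R$511,000 × 7% = R$35,770
  R$193,200 × 21% = R$40,572
  → R$76,342
  Less research credit R$48,000 → R$28,342

R$119,544 > R$28,342, so the tentative minimum tax is the binding amount.

R$119,544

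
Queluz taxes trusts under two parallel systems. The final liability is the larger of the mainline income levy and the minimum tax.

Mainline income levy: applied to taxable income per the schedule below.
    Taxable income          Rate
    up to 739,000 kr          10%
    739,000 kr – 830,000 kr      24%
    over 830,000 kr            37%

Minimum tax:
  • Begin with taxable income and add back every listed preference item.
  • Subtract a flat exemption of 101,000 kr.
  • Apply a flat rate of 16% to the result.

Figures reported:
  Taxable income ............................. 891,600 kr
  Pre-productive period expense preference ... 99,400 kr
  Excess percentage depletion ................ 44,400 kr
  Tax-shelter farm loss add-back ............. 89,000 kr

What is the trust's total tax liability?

163,744 kr

Mainline income levy:
  739,000 kr × 10% = 73,900 kr
  91,000 kr × 24% = 21,840 kr
  61,600 kr × 37% = 22,792 kr
  → 118,532 kr

Minimum tax:
  Adjusted income: 891,600 kr + 99,400 kr + 44,400 kr + 89,000 kr = 1,124,400 kr
  Less exemption 101,000 kr → base 1,023,400 kr
  1,023,400 kr × 16% = 163,744 kr

163,744 kr > 118,532 kr, so the minimum tax is the binding amount.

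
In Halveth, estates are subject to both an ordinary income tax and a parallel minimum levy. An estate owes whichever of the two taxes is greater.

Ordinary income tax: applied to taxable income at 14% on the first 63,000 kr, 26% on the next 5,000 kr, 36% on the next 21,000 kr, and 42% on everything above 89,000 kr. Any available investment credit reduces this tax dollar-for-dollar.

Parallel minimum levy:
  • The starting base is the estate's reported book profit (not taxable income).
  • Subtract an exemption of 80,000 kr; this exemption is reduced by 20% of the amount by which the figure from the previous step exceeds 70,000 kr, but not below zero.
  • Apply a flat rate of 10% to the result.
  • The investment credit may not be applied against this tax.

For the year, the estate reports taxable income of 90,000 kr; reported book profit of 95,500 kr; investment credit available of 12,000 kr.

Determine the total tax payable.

6,100 kr

Ordinary income tax:
  63,000 kr × 14% = 8,820 kr
  5,000 kr × 26% = 1,300 kr
  21,000 kr × 36% = 7,560 kr
  1,000 kr × 42% = 420 kr
  → 18,100 kr
  Less investment credit 12,000 kr → 6,100 kr

Parallel minimum levy:
  Base (reported book profit): 95,500 kr
  Exemption: 80,000 kr − 20% × (95,500 kr − 70,000 kr) = 80,000 kr − 5,100 kr = 74,900 kr
  Base: 95,500 kr − 74,900 kr = 20,600 kr
  20,600 kr × 10% = 2,060 kr

6,100 kr > 2,060 kr, so the ordinary income tax governs.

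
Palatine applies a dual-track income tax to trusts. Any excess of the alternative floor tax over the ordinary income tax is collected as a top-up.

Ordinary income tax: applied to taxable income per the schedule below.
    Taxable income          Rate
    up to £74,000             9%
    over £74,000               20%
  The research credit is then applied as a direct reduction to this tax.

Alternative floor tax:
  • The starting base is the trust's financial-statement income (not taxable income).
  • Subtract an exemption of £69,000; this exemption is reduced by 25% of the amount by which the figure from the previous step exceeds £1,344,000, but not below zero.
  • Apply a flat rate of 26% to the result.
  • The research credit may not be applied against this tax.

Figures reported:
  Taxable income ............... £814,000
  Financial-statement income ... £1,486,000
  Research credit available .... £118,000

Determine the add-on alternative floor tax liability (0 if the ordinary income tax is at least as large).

Ordinary income tax:
  £74,000 × 9% = £6,660
  £740,000 × 20% = £148,000
  → £154,660
  Less research credit £118,000 → £36,660

Alternative floor tax:
  Base (financial-statement income): £1,486,000
  Exemption: £69,000 − 25% × (£1,486,000 − £1,344,000) = £69,000 − £35,500 = £33,500
  Base: £1,486,000 − £33,500 = £1,452,500
  £1,452,500 × 26% = £377,650

Excess of alternative floor tax over ordinary income tax: £377,650 − £36,660 = £340,990.

£340,990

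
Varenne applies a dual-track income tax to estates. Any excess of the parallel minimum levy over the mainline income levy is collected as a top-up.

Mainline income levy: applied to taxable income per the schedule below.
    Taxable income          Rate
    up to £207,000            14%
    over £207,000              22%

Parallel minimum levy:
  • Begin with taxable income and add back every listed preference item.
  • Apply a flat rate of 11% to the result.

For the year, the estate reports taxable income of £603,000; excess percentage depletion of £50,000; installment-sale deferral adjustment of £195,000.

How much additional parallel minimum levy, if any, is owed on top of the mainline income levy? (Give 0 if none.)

£0

Mainline income levy:
  £207,000 × 14% = £28,980
  £396,000 × 22% = £87,120
  → £116,100

Parallel minimum levy:
  Adjusted income: £603,000 + £50,000 + £195,000 = £848,000
  £848,000 × 11% = £93,280

£93,280 ≤ £116,100, so no add-on is due.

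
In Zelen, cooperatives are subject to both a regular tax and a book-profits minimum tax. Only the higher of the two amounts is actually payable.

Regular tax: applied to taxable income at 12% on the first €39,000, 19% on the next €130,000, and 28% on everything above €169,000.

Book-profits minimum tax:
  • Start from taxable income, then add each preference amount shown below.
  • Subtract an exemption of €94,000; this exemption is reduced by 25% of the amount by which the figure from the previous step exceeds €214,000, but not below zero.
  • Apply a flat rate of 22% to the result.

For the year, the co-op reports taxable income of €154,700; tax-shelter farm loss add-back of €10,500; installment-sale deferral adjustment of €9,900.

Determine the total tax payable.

€26,663

Book-profits minimum tax:
  Adjusted income: €154,700 + €10,500 + €9,900 = €175,100
  Exemption: €175,100 ≤ €214,000, so full €94,000 applies
  Base: €175,100 − €94,000 = €81,100
  €81,100 × 22% = €17,842

Regular tax:
  €39,000 × 12% = €4,680
  €115,700 × 19% = €21,983
  → €26,663

€26,663 > €17,842, so the regular tax governs.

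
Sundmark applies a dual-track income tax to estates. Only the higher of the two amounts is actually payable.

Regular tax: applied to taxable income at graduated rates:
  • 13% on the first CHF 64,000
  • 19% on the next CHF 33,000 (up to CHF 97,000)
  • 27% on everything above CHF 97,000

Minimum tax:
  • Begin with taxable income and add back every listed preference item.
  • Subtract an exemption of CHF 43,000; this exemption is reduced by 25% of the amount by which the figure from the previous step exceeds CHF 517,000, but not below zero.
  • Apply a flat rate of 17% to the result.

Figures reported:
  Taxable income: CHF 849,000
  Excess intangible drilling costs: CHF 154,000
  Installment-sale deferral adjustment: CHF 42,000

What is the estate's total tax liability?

Regular tax:
  CHF 64,000 × 13% = CHF 8,320
  CHF 33,000 × 19% = CHF 6,270
  CHF 752,000 × 27% = CHF 203,040
  → CHF 217,630

Minimum tax:
  Adjusted income: CHF 849,000 + CHF 154,000 + CHF 42,000 = CHF 1,045,000
  Exemption: 25% × (CHF 1,045,000 − CHF 517,000) = CHF 132,000 ≥ CHF 43,000, so the exemption is fully phased out
  Base: CHF 1,045,000 − CHF 0 = CHF 1,045,000
  CHF 1,045,000 × 17% = CHF 177,650

CHF 217,630 > CHF 177,650, so the regular tax governs.

CHF 217,630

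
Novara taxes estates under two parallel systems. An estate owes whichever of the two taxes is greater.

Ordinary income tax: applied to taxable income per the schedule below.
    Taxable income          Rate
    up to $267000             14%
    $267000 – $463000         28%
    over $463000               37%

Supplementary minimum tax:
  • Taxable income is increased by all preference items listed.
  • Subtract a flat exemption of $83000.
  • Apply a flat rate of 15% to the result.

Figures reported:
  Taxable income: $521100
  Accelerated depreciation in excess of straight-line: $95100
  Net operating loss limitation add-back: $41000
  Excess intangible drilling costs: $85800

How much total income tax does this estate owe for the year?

$113757

Supplementary minimum tax:
  Adjusted income: $521100 + $95100 + $41000 + $85800 = $743000
  Less exemption $83000 → base $660000
  $660000 × 15% = $99000

Ordinary income tax:
  $267000 × 14% = $37380
  $196000 × 28% = $54880
  $58100 × 37% = $21497
  → $113757

$113757 > $99000, so the ordinary income tax governs.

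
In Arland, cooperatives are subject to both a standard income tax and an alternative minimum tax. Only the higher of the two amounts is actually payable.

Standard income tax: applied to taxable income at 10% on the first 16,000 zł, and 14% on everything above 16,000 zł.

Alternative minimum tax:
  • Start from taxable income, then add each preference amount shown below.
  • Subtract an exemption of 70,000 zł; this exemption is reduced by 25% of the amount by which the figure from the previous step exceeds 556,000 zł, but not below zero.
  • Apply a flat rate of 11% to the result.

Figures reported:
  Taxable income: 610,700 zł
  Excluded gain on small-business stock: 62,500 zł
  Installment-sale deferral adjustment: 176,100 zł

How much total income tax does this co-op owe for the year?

Standard income tax:
  16,000 zł × 10% = 1,600 zł
  594,700 zł × 14% = 83,258 zł
  → 84,858 zł

Alternative minimum tax:
  Adjusted income: 610,700 zł + 62,500 zł + 176,100 zł = 849,300 zł
  Exemption: 25% × (849,300 zł − 556,000 zł) = 73,325 zł ≥ 70,000 zł, so the exemption is fully phased out
  Base: 849,300 zł − 0 zł = 849,300 zł
  849,300 zł × 11% = 93,423 zł

93,423 zł > 84,858 zł, so the alternative minimum tax is the binding amount.

93,423 zł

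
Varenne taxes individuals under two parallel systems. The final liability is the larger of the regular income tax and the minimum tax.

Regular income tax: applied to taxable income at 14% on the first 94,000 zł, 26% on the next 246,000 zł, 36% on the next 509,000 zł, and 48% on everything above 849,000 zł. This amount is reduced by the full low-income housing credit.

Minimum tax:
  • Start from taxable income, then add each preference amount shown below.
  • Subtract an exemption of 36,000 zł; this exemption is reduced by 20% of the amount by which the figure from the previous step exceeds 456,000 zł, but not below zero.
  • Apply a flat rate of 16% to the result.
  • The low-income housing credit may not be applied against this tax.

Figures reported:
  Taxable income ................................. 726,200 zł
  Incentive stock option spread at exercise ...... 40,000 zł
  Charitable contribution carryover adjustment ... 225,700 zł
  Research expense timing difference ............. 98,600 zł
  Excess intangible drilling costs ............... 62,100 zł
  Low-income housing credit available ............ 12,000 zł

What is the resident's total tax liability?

Minimum tax:
  Adjusted income: 726,200 zł + 40,000 zł + 225,700 zł + 98,600 zł + 62,100 zł = 1,152,600 zł
  Exemption: 20% × (1,152,600 zł − 456,000 zł) = 139,320 zł ≥ 36,000 zł, so the exemption is fully phased out
  Base: 1,152,600 zł − 0 zł = 1,152,600 zł
  1,152,600 zł × 16% = 184,416 zł

Regular income tax:
  94,000 zł × 14% = 13,160 zł
  246,000 zł × 26% = 63,960 zł
  386,200 zł × 36% = 139,032 zł
  → 216,152 zł
  Less low-income housing credit 12,000 zł → 204,152 zł

204,152 zł > 184,416 zł, so the regular income tax governs.

204,152 zł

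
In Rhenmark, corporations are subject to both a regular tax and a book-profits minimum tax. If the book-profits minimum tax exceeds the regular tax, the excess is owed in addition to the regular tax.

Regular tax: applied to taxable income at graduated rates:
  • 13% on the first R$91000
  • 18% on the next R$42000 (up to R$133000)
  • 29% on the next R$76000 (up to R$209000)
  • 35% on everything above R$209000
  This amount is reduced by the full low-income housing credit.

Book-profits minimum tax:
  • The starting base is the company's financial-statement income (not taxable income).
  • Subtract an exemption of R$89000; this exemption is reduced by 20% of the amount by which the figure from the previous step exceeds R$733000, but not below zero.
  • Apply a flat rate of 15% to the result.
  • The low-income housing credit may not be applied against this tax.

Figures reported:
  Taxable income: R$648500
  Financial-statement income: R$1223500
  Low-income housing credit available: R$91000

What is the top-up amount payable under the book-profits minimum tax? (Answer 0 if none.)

R$79270

Regular tax:
  R$91000 × 13% = R$11830
  R$42000 × 18% = R$7560
  R$76000 × 29% = R$22040
  R$439500 × 35% = R$153825
  → R$195255
  Less low-income housing credit R$91000 → R$104255

Book-profits minimum tax:
  Base (financial-statement income): R$1223500
  Exemption: 20% × (R$1223500 − R$733000) = R$98100 ≥ R$89000, so the exemption is fully phased out
  Base: R$1223500 − R$0 = R$1223500
  R$1223500 × 15% = R$183525

Excess of book-profits minimum tax over regular tax: R$183525 − R$104255 = R$79270.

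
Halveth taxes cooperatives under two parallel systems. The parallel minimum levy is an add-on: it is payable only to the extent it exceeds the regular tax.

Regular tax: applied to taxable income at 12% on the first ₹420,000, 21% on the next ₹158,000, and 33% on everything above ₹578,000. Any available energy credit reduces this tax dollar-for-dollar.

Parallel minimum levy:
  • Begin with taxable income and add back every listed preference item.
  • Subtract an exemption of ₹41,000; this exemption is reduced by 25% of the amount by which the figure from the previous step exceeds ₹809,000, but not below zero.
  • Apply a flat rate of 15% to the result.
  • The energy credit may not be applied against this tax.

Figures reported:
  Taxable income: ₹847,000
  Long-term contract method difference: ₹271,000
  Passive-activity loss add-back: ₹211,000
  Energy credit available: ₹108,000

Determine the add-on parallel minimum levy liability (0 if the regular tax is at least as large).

Parallel minimum levy:
  Adjusted income: ₹847,000 + ₹271,000 + ₹211,000 = ₹1,329,000
  Exemption: 25% × (₹1,329,000 − ₹809,000) = ₹130,000 ≥ ₹41,000, so the exemption is fully phased out
  Base: ₹1,329,000 − ₹0 = ₹1,329,000
  ₹1,329,000 × 15% = ₹199,350

Regular tax:
  ₹420,000 × 12% = ₹50,400
  ₹158,000 × 21% = ₹33,180
  ₹269,000 × 33% = ₹88,770
  → ₹172,350
  Less energy credit ₹108,000 → ₹64,350

Excess of parallel minimum levy over regular tax: ₹199,350 − ₹64,350 = ₹135,000.

₹135,000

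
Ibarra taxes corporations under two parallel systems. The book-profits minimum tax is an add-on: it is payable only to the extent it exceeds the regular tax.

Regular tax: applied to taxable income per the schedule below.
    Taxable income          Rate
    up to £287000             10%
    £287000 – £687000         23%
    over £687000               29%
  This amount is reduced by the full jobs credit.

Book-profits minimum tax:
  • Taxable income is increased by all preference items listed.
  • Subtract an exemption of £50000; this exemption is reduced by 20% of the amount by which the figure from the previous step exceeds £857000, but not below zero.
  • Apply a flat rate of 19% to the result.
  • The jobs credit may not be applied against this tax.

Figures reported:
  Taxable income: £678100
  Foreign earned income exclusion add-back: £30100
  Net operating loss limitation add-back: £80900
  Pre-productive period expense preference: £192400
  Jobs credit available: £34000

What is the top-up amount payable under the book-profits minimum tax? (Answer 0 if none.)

Regular tax:
  £287000 × 10% = £28700
  £391100 × 23% = £89953
  → £118653
  Less jobs credit £34000 → £84653

Book-profits minimum tax:
  Adjusted income: £678100 + £30100 + £80900 + £192400 = £981500
  Exemption: £50000 − 20% × (£981500 − £857000) = £50000 − £24900 = £25100
  Base: £981500 − £25100 = £956400
  £956400 × 19% = £181716

Excess of book-profits minimum tax over regular tax: £181716 − £84653 = £97063.

£97063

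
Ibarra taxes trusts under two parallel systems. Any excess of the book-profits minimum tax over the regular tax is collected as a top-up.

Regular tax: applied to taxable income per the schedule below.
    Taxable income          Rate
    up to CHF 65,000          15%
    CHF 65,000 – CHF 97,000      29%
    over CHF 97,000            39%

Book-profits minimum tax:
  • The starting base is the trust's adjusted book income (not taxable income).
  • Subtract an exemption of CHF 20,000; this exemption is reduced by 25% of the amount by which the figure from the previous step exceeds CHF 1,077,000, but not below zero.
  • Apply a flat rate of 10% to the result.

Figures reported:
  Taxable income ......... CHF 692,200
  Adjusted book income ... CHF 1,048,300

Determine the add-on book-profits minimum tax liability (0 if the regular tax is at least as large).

CHF 0

Book-profits minimum tax:
  Base (adjusted book income): CHF 1,048,300
  Exemption: CHF 1,048,300 ≤ CHF 1,077,000, so full CHF 20,000 applies
  Base: CHF 1,048,300 − CHF 20,000 = CHF 1,028,300
  CHF 1,028,300 × 10% = CHF 102,830

Regular tax:
  CHF 65,000 × 15% = CHF 9,750
  CHF 32,000 × 29% = CHF 9,280
  CHF 595,200 × 39% = CHF 232,128
  → CHF 251,158

CHF 102,830 ≤ CHF 251,158, so no add-on is due.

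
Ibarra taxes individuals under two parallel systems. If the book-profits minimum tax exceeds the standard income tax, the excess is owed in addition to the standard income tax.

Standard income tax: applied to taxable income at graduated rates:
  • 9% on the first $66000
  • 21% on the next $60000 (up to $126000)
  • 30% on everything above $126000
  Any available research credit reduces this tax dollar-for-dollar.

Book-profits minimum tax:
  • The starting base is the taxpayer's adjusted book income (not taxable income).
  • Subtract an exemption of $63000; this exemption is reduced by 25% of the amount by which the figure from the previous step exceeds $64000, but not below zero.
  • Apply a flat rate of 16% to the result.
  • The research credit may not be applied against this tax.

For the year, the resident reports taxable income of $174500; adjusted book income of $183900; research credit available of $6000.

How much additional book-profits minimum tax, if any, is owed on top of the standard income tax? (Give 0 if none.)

$0

Standard income tax:
  $66000 × 9% = $5940
  $60000 × 21% = $12600
  $48500 × 30% = $14550
  → $33090
  Less research credit $6000 → $27090

Book-profits minimum tax:
  Base (adjusted book income): $183900
  Exemption: $63000 − 25% × ($183900 − $64000) = $63000 − $29975 = $33025
  Base: $183900 − $33025 = $150875
  $150875 × 16% = $24140

$24140 ≤ $27090, so no add-on is due.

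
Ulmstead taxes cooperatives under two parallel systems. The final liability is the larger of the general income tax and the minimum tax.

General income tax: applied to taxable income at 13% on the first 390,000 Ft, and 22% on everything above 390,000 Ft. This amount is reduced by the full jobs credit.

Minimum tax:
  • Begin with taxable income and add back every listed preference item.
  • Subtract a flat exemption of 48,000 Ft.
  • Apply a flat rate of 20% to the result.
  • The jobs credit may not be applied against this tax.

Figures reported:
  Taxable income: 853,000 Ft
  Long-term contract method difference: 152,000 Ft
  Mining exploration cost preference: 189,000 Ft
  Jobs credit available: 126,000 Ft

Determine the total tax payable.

General income tax:
  390,000 Ft × 13% = 50,700 Ft
  463,000 Ft × 22% = 101,860 Ft
  → 152,560 Ft
  Less jobs credit 126,000 Ft → 26,560 Ft

Minimum tax:
  Adjusted income: 853,000 Ft + 152,000 Ft + 189,000 Ft = 1,194,000 Ft
  Less exemption 48,000 Ft → base 1,146,000 Ft
  1,146,000 Ft × 20% = 229,200 Ft

229,200 Ft > 26,560 Ft, so the minimum tax is the binding amount.

229,200 Ft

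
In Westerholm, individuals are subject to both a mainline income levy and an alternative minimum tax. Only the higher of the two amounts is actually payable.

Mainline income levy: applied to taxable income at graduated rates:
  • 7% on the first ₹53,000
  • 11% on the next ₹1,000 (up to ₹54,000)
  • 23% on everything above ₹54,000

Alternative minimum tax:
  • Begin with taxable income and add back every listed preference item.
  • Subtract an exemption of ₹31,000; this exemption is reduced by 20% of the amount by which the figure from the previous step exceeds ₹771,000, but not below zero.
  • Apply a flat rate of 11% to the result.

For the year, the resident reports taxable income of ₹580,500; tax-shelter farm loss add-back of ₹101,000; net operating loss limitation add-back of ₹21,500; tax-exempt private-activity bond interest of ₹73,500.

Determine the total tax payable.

Mainline income levy:
  ₹53,000 × 7% = ₹3,710
  ₹1,000 × 11% = ₹110
  ₹526,500 × 23% = ₹121,095
  → ₹124,915

Alternative minimum tax:
  Adjusted income: ₹580,500 + ₹101,000 + ₹21,500 + ₹73,500 = ₹776,500
  Exemption: ₹31,000 − 20% × (₹776,500 − ₹771,000) = ₹31,000 − ₹1,100 = ₹29,900
  Base: ₹776,500 − ₹29,900 = ₹746,600
  ₹746,600 × 11% = ₹82,126

₹124,915 > ₹82,126, so the mainline income levy governs.

₹124,915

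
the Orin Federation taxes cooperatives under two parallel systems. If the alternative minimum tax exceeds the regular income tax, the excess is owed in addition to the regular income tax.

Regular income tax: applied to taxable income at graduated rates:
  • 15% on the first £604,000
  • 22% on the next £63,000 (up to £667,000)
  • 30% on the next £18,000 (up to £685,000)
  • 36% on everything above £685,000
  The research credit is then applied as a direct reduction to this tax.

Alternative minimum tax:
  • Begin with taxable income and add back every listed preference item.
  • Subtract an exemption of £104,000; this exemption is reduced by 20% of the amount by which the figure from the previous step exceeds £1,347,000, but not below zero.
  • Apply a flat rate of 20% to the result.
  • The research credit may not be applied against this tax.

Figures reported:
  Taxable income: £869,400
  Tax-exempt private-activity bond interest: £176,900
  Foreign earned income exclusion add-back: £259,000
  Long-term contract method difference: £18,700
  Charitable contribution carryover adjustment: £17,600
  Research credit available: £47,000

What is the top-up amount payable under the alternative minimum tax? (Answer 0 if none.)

£118,276

Regular income tax:
  £604,000 × 15% = £90,600
  £63,000 × 22% = £13,860
  £18,000 × 30% = £5,400
  £184,400 × 36% = £66,384
  → £176,244
  Less research credit £47,000 → £129,244

Alternative minimum tax:
  Adjusted income: £869,400 + £176,900 + £259,000 + £18,700 + £17,600 = £1,341,600
  Exemption: £1,341,600 ≤ £1,347,000, so full £104,000 applies
  Base: £1,341,600 − £104,000 = £1,237,600
  £1,237,600 × 20% = £247,520

Excess of alternative minimum tax over regular income tax: £247,520 − £129,244 = £118,276.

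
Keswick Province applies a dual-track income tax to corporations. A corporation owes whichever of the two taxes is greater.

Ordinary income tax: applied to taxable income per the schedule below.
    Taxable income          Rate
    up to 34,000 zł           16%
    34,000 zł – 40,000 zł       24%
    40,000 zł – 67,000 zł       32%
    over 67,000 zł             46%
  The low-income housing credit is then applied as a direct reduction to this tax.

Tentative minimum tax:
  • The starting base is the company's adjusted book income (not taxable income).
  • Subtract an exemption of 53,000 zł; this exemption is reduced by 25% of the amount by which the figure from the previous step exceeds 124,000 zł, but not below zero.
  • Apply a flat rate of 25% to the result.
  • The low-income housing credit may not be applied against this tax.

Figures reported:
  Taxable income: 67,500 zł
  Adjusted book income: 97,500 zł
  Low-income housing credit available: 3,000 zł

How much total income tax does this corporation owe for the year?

12,750 zł

Ordinary income tax:
  34,000 zł × 16% = 5,440 zł
  6,000 zł × 24% = 1,440 zł
  27,000 zł × 32% = 8,640 zł
  500 zł × 46% = 230 zł
  → 15,750 zł
  Less low-income housing credit 3,000 zł → 12,750 zł

Tentative minimum tax:
  Base (adjusted book income): 97,500 zł
  Exemption: 97,500 zł ≤ 124,000 zł, so full 53,000 zł applies
  Base: 97,500 zł − 53,000 zł = 44,500 zł
  44,500 zł × 25% = 11,125 zł

12,750 zł > 11,125 zł, so the ordinary income tax governs.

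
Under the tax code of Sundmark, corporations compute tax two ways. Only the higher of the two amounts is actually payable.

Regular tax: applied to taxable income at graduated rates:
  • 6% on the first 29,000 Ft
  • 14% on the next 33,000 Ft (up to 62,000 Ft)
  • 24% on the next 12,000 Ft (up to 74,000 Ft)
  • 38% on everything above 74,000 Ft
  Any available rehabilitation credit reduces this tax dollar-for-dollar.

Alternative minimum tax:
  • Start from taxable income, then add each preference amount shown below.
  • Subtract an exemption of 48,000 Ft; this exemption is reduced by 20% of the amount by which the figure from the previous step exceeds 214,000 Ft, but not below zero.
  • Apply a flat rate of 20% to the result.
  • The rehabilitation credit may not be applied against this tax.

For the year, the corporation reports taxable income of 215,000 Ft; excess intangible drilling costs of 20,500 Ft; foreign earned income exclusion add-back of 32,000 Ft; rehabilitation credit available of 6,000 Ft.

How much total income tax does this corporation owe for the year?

56,820 Ft

Alternative minimum tax:
  Adjusted income: 215,000 Ft + 20,500 Ft + 32,000 Ft = 267,500 Ft
  Exemption: 48,000 Ft − 20% × (267,500 Ft − 214,000 Ft) = 48,000 Ft − 10,700 Ft = 37,300 Ft
  Base: 267,500 Ft − 37,300 Ft = 230,200 Ft
  230,200 Ft × 20% = 46,040 Ft

Regular tax:
  29,000 Ft × 6% = 1,740 Ft
  33,000 Ft × 14% = 4,620 Ft
  12,000 Ft × 24% = 2,880 Ft
  141,000 Ft × 38% = 53,580 Ft
  → 62,820 Ft
  Less rehabilitation credit 6,000 Ft → 56,820 Ft

56,820 Ft > 46,040 Ft, so the regular tax governs.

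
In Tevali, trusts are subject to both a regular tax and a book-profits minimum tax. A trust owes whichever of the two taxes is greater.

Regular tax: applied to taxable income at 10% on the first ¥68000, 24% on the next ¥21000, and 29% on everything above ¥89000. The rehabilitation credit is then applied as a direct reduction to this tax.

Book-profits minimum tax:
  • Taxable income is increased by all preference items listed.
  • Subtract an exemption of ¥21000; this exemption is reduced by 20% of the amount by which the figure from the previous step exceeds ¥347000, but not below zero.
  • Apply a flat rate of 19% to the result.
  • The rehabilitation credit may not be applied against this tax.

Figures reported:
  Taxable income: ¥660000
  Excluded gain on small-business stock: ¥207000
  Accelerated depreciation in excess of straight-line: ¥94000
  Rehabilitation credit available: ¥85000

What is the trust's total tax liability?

¥182590

Regular tax:
  ¥68000 × 10% = ¥6800
  ¥21000 × 24% = ¥5040
  ¥571000 × 29% = ¥165590
  → ¥177430
  Less rehabilitation credit ¥85000 → ¥92430

Book-profits minimum tax:
  Adjusted income: ¥660000 + ¥207000 + ¥94000 = ¥961000
  Exemption: 20% × (¥961000 − ¥347000) = ¥122800 ≥ ¥21000, so the exemption is fully phased out
  Base: ¥961000 − ¥0 = ¥961000
  ¥961000 × 19% = ¥182590

¥182590 > ¥92430, so the book-profits minimum tax is the binding amount.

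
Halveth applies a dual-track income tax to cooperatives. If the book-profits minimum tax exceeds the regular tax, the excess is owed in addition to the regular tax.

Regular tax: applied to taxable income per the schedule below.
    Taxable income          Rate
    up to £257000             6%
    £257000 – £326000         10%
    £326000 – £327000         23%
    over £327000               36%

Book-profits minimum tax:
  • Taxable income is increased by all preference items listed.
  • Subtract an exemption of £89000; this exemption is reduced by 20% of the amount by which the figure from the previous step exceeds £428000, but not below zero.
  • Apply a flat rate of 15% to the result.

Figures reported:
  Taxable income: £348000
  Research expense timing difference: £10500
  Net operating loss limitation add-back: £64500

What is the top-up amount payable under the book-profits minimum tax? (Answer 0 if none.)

Book-profits minimum tax:
  Adjusted income: £348000 + £10500 + £64500 = £423000
  Exemption: £423000 ≤ £428000, so full £89000 applies
  Base: £423000 − £89000 = £334000
  £334000 × 15% = £50100

Regular tax:
  £257000 × 6% = £15420
  £69000 × 10% = £6900
  £1000 × 23% = £230
  £21000 × 36% = £7560
  → £30110

Excess of book-profits minimum tax over regular tax: £50100 − £30110 = £19990.

£19990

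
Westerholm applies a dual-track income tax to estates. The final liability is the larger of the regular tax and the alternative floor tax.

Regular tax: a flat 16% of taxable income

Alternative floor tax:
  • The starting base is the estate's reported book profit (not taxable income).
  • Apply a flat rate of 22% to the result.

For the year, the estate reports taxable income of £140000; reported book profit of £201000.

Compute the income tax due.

£44220

Alternative floor tax:
  Base (reported book profit): £201000
  £201000 × 22% = £44220

Regular tax:
  £140000 × 16% = £22400

£44220 > £22400, so the alternative floor tax is the binding amount.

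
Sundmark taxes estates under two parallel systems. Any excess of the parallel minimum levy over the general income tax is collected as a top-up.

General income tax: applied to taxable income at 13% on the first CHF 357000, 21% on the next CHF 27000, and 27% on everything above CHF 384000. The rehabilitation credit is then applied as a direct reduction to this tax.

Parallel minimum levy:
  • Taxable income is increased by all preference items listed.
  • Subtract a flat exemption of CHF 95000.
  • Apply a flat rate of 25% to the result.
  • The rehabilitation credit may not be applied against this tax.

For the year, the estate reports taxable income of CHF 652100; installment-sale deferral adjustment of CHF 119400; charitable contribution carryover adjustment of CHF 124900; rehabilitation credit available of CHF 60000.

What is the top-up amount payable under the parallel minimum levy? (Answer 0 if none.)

General income tax:
  CHF 357000 × 13% = CHF 46410
  CHF 27000 × 21% = CHF 5670
  CHF 268100 × 27% = CHF 72387
  → CHF 124467
  Less rehabilitation credit CHF 60000 → CHF 64467

Parallel minimum levy:
  Adjusted income: CHF 652100 + CHF 119400 + CHF 124900 = CHF 896400
  Less exemption CHF 95000 → base CHF 801400
  CHF 801400 × 25% = CHF 200350

Excess of parallel minimum levy over general income tax: CHF 200350 − CHF 64467 = CHF 135883.

CHF 135883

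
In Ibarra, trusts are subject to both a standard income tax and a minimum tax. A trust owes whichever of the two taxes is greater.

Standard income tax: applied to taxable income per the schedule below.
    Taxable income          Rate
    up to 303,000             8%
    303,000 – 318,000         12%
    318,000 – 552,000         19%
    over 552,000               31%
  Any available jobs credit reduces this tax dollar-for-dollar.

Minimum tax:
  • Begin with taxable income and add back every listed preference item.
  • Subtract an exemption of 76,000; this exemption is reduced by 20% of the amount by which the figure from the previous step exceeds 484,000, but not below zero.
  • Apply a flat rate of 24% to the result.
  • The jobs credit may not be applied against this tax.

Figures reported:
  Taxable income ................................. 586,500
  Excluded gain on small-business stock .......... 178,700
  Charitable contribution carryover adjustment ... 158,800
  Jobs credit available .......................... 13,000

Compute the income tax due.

221,760

Standard income tax:
  303,000 × 8% = 24,240
  15,000 × 12% = 1,800
  234,000 × 19% = 44,460
  34,500 × 31% = 10,695
  → 81,195
  Less jobs credit 13,000 → 68,195

Minimum tax:
  Adjusted income: 586,500 + 178,700 + 158,800 = 924,000
  Exemption: 20% × (924,000 − 484,000) = 88,000 ≥ 76,000, so the exemption is fully phased out
  Base: 924,000 − 0 = 924,000
  924,000 × 24% = 221,760

221,760 > 68,195, so the minimum tax is the binding amount.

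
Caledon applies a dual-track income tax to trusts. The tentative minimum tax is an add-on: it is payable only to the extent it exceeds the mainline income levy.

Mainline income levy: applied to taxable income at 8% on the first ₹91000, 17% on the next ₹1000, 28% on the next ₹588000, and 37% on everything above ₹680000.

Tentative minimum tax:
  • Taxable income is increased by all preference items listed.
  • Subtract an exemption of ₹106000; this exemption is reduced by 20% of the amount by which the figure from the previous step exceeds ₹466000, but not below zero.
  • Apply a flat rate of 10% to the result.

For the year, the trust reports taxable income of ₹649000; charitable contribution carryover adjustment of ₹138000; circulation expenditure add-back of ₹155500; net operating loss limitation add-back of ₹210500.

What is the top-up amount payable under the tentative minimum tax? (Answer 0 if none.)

Tentative minimum tax:
  Adjusted income: ₹649000 + ₹138000 + ₹155500 + ₹210500 = ₹1153000
  Exemption: 20% × (₹1153000 − ₹466000) = ₹137400 ≥ ₹106000, so the exemption is fully phased out
  Base: ₹1153000 − ₹0 = ₹1153000
  ₹1153000 × 10% = ₹115300

Mainline income levy:
  ₹91000 × 8% = ₹7280
  ₹1000 × 17% = ₹170
  ₹557000 × 28% = ₹155960
  → ₹163410

₹115300 ≤ ₹163410, so no add-on is due.

₹0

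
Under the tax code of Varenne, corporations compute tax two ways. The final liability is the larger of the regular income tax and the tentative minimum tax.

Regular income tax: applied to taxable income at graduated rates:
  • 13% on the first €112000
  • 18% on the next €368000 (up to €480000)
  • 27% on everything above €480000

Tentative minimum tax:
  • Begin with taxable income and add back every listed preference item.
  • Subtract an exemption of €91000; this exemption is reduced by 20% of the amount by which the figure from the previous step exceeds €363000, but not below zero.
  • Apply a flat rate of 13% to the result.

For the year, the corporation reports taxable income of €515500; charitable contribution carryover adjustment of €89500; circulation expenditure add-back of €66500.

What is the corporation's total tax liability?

€90385

Regular income tax:
  €112000 × 13% = €14560
  €368000 × 18% = €66240
  €35500 × 27% = €9585
  → €90385

Tentative minimum tax:
  Adjusted income: €515500 + €89500 + €66500 = €671500
  Exemption: €91000 − 20% × (€671500 − €363000) = €91000 − €61700 = €29300
  Base: €671500 − €29300 = €642200
  €642200 × 13% = €83486

€90385 > €83486, so the regular income tax governs.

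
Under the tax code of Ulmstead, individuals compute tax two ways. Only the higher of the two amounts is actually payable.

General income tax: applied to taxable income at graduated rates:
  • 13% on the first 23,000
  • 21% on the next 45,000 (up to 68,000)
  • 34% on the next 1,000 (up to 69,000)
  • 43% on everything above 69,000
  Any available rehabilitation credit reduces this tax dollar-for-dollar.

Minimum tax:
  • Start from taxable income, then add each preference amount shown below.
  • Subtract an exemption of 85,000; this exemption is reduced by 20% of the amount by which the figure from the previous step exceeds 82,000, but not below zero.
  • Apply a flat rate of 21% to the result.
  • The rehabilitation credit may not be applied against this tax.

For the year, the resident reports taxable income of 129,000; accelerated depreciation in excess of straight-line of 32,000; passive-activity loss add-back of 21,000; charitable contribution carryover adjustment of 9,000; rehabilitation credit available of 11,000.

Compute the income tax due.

27,580

General income tax:
  23,000 × 13% = 2,990
  45,000 × 21% = 9,450
  1,000 × 34% = 340
  60,000 × 43% = 25,800
  → 38,580
  Less rehabilitation credit 11,000 → 27,580

Minimum tax:
  Adjusted income: 129,000 + 32,000 + 21,000 + 9,000 = 191,000
  Exemption: 85,000 − 20% × (191,000 − 82,000) = 85,000 − 21,800 = 63,200
  Base: 191,000 − 63,200 = 127,800
  127,800 × 21% = 26,838

27,580 > 26,838, so the general income tax governs.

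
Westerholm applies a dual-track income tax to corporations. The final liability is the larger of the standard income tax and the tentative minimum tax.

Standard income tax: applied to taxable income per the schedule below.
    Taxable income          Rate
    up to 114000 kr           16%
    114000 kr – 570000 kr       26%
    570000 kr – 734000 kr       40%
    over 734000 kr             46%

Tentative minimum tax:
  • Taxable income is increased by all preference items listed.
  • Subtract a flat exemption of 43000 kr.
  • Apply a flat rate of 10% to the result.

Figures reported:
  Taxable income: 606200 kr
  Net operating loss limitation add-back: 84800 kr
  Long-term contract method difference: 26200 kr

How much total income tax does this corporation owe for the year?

151280 kr

Tentative minimum tax:
  Adjusted income: 606200 kr + 84800 kr + 26200 kr = 717200 kr
  Less exemption 43000 kr → base 674200 kr
  674200 kr × 10% = 67420 kr

Standard income tax:
  114000 kr × 16% = 18240 kr
  456000 kr × 26% = 118560 kr
  36200 kr × 40% = 14480 kr
  → 151280 kr

151280 kr > 67420 kr, so the standard income tax governs.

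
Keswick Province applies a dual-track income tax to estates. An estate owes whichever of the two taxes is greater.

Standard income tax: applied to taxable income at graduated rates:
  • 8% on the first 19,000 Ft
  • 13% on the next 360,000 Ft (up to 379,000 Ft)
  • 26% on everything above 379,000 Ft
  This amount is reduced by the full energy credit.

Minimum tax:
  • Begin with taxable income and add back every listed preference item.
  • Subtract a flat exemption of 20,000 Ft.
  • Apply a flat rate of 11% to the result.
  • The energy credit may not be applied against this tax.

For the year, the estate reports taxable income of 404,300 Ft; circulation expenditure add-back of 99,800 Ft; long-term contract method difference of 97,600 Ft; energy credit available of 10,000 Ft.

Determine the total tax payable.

Standard income tax:
  19,000 Ft × 8% = 1,520 Ft
  360,000 Ft × 13% = 46,800 Ft
  25,300 Ft × 26% = 6,578 Ft
  → 54,898 Ft
  Less energy credit 10,000 Ft → 44,898 Ft

Minimum tax:
  Adjusted income: 404,300 Ft + 99,800 Ft + 97,600 Ft = 601,700 Ft
  Less exemption 20,000 Ft → base 581,700 Ft
  581,700 Ft × 11% = 63,987 Ft

63,987 Ft > 44,898 Ft, so the minimum tax is the binding amount.

63,987 Ft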